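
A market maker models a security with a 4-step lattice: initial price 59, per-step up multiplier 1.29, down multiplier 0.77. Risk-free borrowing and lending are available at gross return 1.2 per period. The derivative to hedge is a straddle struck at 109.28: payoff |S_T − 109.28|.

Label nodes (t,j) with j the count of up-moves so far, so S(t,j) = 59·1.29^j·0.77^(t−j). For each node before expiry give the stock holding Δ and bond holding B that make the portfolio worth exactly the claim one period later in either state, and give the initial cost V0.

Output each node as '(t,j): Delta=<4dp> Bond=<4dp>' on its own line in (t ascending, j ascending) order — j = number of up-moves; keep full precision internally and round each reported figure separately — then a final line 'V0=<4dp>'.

Since d<R<u, set p* = (R−d)/(u−d) = 0.8269; price each node as the discounted p*-expectation of its children.
Payoff layer (t=4): V(4,0)=88.5397, V(4,1)=74.5333, V(4,2)=51.0680, V(4,3)=11.7559, V(4,4)=54.1045
  t=3,j=0: stock 26.9354 → up 34.7467 (V=74.5333), down 20.7403 (V=88.5397). Price 64.1312; hedge Δ=-1.0000, bond B=91.0667.
  t=3,j=1: stock 45.1256 → up 58.2120 (V=51.0680), down 34.7467 (V=74.5333). Price 45.9410; hedge Δ=-1.0000, bond B=91.0667.
  t=3,j=2: stock 75.6001 → up 97.5241 (V=11.7559), down 58.2120 (V=51.0680). Price 15.4666; hedge Δ=-1.0000, bond B=91.0667.
  t=3,j=3: stock 126.6547 → up 163.3845 (V=54.1045), down 97.5241 (V=11.7559). Price 38.9791; hedge Δ=0.6430, bond B=-42.4605.
  t=2,j=0: stock 34.9811 → up 45.1256 (V=45.9410), down 26.9354 (V=64.1312). Price 40.9078; hedge Δ=-1.0000, bond B=75.8889.
  t=2,j=1: stock 58.6047 → up 75.6001 (V=15.4666), down 45.1256 (V=45.9410). Price 17.2842; hedge Δ=-1.0000, bond B=75.8889.
  t=2,j=2: stock 98.1819 → up 126.6547 (V=38.9791), down 75.6001 (V=15.4666). Price 29.0914; hedge Δ=0.4605, bond B=-16.1250.
  t=1,j=0: stock 45.4300 → up 58.6047 (V=17.2842), down 34.9811 (V=40.9078). Price 17.8107; hedge Δ=-1.0000, bond B=63.2407.
  t=1,j=1: stock 76.1100 → up 98.1819 (V=29.0914), down 58.6047 (V=17.2842). Price 22.5398; hedge Δ=0.2983, bond B=-0.1663.
  t=0,j=0: stock 59.0000 → up 76.1100 (V=22.5398), down 45.4300 (V=17.8107). Price 18.1011; hedge Δ=0.1541, bond B=9.0067.
The time-0 hedge costs 18.1011, which is the no-arbitrage price.

(0,0): Delta=0.1541 Bond=9.0067
(1,0): Delta=-1.0000 Bond=63.2407
(1,1): Delta=0.2983 Bond=-0.1663
(2,0): Delta=-1.0000 Bond=75.8889
(2,1): Delta=-1.0000 Bond=75.8889
(2,2): Delta=0.4605 Bond=-16.1250
(3,0): Delta=-1.0000 Bond=91.0667
(3,1): Delta=-1.0000 Bond=91.0667
(3,2): Delta=-1.0000 Bond=91.0667
(3,3): Delta=0.6430 Bond=-42.4605
V0=18.1011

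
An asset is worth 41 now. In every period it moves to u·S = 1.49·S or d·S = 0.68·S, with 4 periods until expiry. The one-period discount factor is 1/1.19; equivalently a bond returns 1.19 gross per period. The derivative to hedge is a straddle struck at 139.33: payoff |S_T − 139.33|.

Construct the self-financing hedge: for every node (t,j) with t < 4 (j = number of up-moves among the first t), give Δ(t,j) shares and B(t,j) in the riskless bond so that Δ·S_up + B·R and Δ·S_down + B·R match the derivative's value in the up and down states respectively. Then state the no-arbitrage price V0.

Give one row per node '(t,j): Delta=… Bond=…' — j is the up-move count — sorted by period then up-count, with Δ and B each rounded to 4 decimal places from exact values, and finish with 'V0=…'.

(0,0): Delta=-0.4402 Bond=56.3650
(1,0): Delta=-1.0000 Bond=82.6806
(1,1): Delta=-0.2900 Bond=57.8941
(2,0): Delta=-1.0000 Bond=98.3899
(2,1): Delta=-1.0000 Bond=98.3899
(2,2): Delta=-0.0993 Bond=51.5435
(3,0): Delta=-1.0000 Bond=117.0840
(3,1): Delta=-1.0000 Bond=117.0840
(3,2): Delta=-1.0000 Bond=117.0840
(3,3): Delta=0.1424 Bond=28.5442
V0=38.3154

Since d<R<u, set p* = (R−d)/(u−d) = 0.6296; price each node as the discounted p*-expectation of its children.
Payoff layer (t=4): V(4,0)=130.5636, V(4,1)=120.1213, V(4,2)=97.2405, V(4,3)=47.1044, V(4,4)=62.7526
Node (3,0) S=12.8917: V=(p*·120.1213+(1−p*)·130.5636)/1.19=104.1923; Δ=(120.1213−130.5636)/(19.2087−8.7664)=-1.0000; B=V−Δ·S=117.0840
Node (3,1) S=28.2480: V=(p*·97.2405+(1−p*)·120.1213)/1.19=88.8360; Δ=(97.2405−120.1213)/(42.0895−19.2087)=-1.0000; B=V−Δ·S=117.0840
Node (3,2) S=61.8964: V=(p*·47.1044+(1−p*)·97.2405)/1.19=55.1876; Δ=(47.1044−97.2405)/(92.2256−42.0895)=-1.0000; B=V−Δ·S=117.0840
Node (3,3) S=135.6259: V=(p*·62.7526+(1−p*)·47.1044)/1.19=47.8630; Δ=(62.7526−47.1044)/(202.0826−92.2256)=0.1424; B=V−Δ·S=28.5442
Node (2,0) S=18.9584: V=(p*·88.8360+(1−p*)·104.1923)/1.19=79.4315; Δ=(88.8360−104.1923)/(28.2480−12.8917)=-1.0000; B=V−Δ·S=98.3899
Node (2,1) S=41.5412: V=(p*·55.1876+(1−p*)·88.8360)/1.19=56.8487; Δ=(55.1876−88.8360)/(61.8964−28.2480)=-1.0000; B=V−Δ·S=98.3899
Node (2,2) S=91.0241: V=(p*·47.8630+(1−p*)·55.1876)/1.19=42.5007; Δ=(47.8630−55.1876)/(135.6259−61.8964)=-0.0993; B=V−Δ·S=51.5435
Node (1,0) S=27.8800: V=(p*·56.8487+(1−p*)·79.4315)/1.19=54.8006; Δ=(56.8487−79.4315)/(41.5412−18.9584)=-1.0000; B=V−Δ·S=82.6806
Node (1,1) S=61.0900: V=(p*·42.5007+(1−p*)·56.8487)/1.19=40.1805; Δ=(42.5007−56.8487)/(91.0241−41.5412)=-0.2900; B=V−Δ·S=57.8941
Node (0,0) S=41.0000: V=(p*·40.1805+(1−p*)·54.8006)/1.19=38.3154; Δ=(40.1805−54.8006)/(61.0900−27.8800)=-0.4402; B=V−Δ·S=56.3650
Each (Δ,B) replicates both successor values, so the strategy is self-financing and V0 is arbitrage-free.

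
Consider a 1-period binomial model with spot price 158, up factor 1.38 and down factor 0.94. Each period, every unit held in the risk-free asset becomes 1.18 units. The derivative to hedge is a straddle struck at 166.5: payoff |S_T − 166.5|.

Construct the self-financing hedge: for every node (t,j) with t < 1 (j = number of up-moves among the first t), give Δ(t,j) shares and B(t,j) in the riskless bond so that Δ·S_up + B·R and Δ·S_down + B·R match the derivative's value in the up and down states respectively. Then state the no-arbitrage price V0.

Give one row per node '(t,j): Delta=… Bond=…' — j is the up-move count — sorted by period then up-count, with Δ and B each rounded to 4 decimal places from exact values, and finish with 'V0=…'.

Risk-neutral probability p* = (R−d)/(u−d) = (1.18−0.94)/(1.38−0.94) = 0.5455.
At expiry t=1: V(1,0)=17.9800, V(1,1)=51.5400
Node (0,0) S=158.0000: V=(p*·51.5400+(1−p*)·17.9800)/1.18=30.7504; Δ=(51.5400−17.9800)/(218.0400−148.5200)=0.4827; B=V−Δ·S=-45.5223
The time-0 hedge costs 30.7504, which is the no-arbitrage price.

(0,0): Delta=0.4827 Bond=-45.5223
V0=30.7504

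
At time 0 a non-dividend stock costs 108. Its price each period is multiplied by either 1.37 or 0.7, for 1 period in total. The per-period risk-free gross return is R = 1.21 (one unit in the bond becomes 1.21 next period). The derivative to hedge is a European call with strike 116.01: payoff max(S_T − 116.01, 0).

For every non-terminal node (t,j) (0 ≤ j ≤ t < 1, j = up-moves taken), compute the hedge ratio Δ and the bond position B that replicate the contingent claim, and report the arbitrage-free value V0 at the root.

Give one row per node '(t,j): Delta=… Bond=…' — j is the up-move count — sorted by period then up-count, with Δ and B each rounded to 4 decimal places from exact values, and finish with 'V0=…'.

(0,0): Delta=0.4415 Bond=-27.5873
V0=20.0993

Under the risk-neutral measure, an up-move has probability p* = (R−d)/(u−d) = 0.7612 and values discount at R = 1.21.
Terminal payoffs: V(1,0)=0.0000, V(1,1)=31.9500
(0,0): S=108.0000. Δ = (V_up−V_dn)/(S_up−S_dn) = (31.9500−0.0000)/(147.9600−75.6000) = 0.4415. V = [p*·31.9500 + (1−p*)·0.0000]/1.21 = 20.0993. B = V − Δ·S = -27.5873.
Self-financing check: at every node Δ·S+B equals the discounted successor values.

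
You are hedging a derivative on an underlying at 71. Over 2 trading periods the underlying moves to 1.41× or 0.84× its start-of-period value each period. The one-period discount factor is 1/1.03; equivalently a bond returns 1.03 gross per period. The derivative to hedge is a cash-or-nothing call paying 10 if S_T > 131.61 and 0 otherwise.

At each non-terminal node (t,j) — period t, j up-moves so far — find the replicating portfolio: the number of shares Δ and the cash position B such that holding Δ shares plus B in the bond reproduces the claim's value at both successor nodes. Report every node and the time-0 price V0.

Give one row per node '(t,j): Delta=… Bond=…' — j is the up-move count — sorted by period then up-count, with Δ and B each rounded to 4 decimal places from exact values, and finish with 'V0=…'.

(0,0): Delta=0.0800 Bond=-4.6303
(1,0): Delta=0.0000 Bond=0.0000
(1,1): Delta=0.1752 Bond=-14.3076
V0=1.0473

No-arbitrage ⇒ martingale measure with p* = (R−d)/(u−d) = 0.3333.
Terminal payoffs: V(2,0)=0.0000, V(2,1)=0.0000, V(2,2)=10.0000
  t=1,j=0: stock 59.6400 → up 84.0924 (V=0.0000), down 50.0976 (V=0.0000). Price 0.0000; hedge Δ=0.0000, bond B=0.0000.
  t=1,j=1: stock 100.1100 → up 141.1551 (V=10.0000), down 84.0924 (V=0.0000). Price 3.2362; hedge Δ=0.1752, bond B=-14.3076.
  t=0,j=0: stock 71.0000 → up 100.1100 (V=3.2362), down 59.6400 (V=0.0000). Price 1.0473; hedge Δ=0.0800, bond B=-4.6303.
Self-financing check: at every node Δ·S+B equals the discounted successor values.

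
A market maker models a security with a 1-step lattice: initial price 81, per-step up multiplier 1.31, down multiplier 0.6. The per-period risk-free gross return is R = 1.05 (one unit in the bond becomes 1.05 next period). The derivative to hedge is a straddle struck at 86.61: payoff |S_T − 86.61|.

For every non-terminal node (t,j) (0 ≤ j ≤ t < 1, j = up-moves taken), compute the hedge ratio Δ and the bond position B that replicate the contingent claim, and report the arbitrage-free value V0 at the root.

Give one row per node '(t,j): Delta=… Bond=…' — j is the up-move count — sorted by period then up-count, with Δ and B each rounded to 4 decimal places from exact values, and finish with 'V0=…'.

(0,0): Delta=-0.3219 Bond=51.0974
V0=25.0270

Since d<R<u, set p* = (R−d)/(u−d) = 0.6338; price each node as the discounted p*-expectation of its children.
Terminal values V(1,·): V(1,0)=38.0100, V(1,1)=19.5000
Node (0,0) S=81.0000: V=(p*·19.5000+(1−p*)·38.0100)/1.05=25.0270; Δ=(19.5000−38.0100)/(106.1100−48.6000)=-0.3219; B=V−Δ·S=51.0974
Check: Δ(0,0)·S0 + B(0,0) = 25.0270 = V0.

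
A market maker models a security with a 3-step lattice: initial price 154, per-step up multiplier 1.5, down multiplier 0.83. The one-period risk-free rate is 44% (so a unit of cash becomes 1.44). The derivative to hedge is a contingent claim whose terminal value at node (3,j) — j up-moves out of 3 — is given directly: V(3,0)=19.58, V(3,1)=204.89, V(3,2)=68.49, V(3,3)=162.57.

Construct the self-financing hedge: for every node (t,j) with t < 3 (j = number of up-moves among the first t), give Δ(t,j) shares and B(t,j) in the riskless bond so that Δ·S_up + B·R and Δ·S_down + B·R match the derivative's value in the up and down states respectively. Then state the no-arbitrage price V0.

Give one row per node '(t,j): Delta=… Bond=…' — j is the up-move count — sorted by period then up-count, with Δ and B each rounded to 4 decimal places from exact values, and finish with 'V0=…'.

The replicating-portfolio and risk-neutral prices coincide; use p* = (1.44−0.83)/(1.5−0.83) = 0.9104 for the latter.
Terminal values V(3,·): V(3,0)=19.5800, V(3,1)=204.8900, V(3,2)=68.4900, V(3,3)=162.5700
(2,0): S=106.0906. Δ = (V_up−V_dn)/(S_up−S_dn) = (204.8900−19.5800)/(159.1359−88.0552) = 2.6070. V = [p*·204.8900 + (1−p*)·19.5800]/1.44 = 130.7605. B = V − Δ·S = -145.8216.
(2,1): S=191.7300. Δ = (V_up−V_dn)/(S_up−S_dn) = (68.4900−204.8900)/(287.5950−159.1359) = -1.0618. V = [p*·68.4900 + (1−p*)·204.8900]/1.44 = 56.0451. B = V − Δ·S = 259.6272.
(2,2): S=346.5000. Δ = (V_up−V_dn)/(S_up−S_dn) = (162.5700−68.4900)/(519.7500−287.5950) = 0.4052. V = [p*·162.5700 + (1−p*)·68.4900]/1.44 = 107.0451. B = V − Δ·S = -33.3728.
(1,0): S=127.8200. Δ = (V_up−V_dn)/(S_up−S_dn) = (56.0451−130.7605)/(191.7300−106.0906) = -0.8724. V = [p*·56.0451 + (1−p*)·130.7605]/1.44 = 43.5667. B = V − Δ·S = 155.0822.
(1,1): S=231.0000. Δ = (V_up−V_dn)/(S_up−S_dn) = (107.0451−56.0451)/(346.5000−191.7300) = 0.3295. V = [p*·107.0451 + (1−p*)·56.0451]/1.44 = 71.1652. B = V − Δ·S = -4.9542.
(0,0): S=154.0000. Δ = (V_up−V_dn)/(S_up−S_dn) = (71.1652−43.5667)/(231.0000−127.8200) = 0.2675. V = [p*·71.1652 + (1−p*)·43.5667]/1.44 = 47.7040. B = V − Δ·S = 6.5121.
Each (Δ,B) replicates both successor values, so the strategy is self-financing and V0 is arbitrage-free.

(0,0): Delta=0.2675 Bond=6.5121
(1,0): Delta=-0.8724 Bond=155.0822
(1,1): Delta=0.3295 Bond=-4.9542
(2,0): Delta=2.6070 Bond=-145.8216
(2,1): Delta=-1.0618 Bond=259.6272
(2,2): Delta=0.4052 Bond=-33.3728
V0=47.7040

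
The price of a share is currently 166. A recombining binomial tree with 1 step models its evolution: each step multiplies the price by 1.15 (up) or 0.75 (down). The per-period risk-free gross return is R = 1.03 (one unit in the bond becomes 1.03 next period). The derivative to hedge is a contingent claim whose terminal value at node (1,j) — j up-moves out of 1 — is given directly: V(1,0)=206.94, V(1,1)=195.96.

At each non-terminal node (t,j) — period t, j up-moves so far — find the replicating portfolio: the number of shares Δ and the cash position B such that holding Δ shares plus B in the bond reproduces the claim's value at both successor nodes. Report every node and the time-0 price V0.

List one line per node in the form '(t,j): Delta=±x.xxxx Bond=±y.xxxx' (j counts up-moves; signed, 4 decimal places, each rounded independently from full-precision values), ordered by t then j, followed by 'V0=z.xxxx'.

(0,0): Delta=-0.1654 Bond=220.9005
V0=193.4505

Under the risk-neutral measure, an up-move has probability p* = (R−d)/(u−d) = 0.7000 and values discount at R = 1.03.
Terminal payoffs: V(1,0)=206.9400, V(1,1)=195.9600
(0,0): S=166.0000. Δ = (V_up−V_dn)/(S_up−S_dn) = (195.9600−206.9400)/(190.9000−124.5000) = -0.1654. V = [p*·195.9600 + (1−p*)·206.9400]/1.03 = 193.4505. B = V − Δ·S = 220.9005.
Self-financing check: at every node Δ·S+B equals the discounted successor values.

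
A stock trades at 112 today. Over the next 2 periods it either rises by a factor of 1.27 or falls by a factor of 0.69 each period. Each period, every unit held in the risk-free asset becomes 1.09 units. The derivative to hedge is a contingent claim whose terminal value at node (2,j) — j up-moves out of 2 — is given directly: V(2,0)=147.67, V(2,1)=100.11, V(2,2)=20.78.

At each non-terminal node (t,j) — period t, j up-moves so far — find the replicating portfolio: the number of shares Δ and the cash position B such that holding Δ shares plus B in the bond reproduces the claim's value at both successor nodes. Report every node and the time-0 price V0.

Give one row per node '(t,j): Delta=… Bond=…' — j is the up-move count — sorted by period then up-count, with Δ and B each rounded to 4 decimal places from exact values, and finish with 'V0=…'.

Risk-neutral probability p* = (R−d)/(u−d) = (1.09−0.69)/(1.27−0.69) = 0.6897.
Terminal payoffs: V(2,0)=147.6700, V(2,1)=100.1100, V(2,2)=20.7800
  t=1,j=0: stock 77.2800 → up 98.1456 (V=100.1100), down 53.3232 (V=147.6700). Price 105.3853; hedge Δ=-1.0611, bond B=187.3853.
  t=1,j=1: stock 142.2400 → up 180.6448 (V=20.7800), down 98.1456 (V=100.1100). Price 41.6511; hedge Δ=-0.9616, bond B=178.4269.
  t=0,j=0: stock 112.0000 → up 142.2400 (V=41.6511), down 77.2800 (V=105.3853). Price 56.3584; hedge Δ=-0.9811, bond B=166.2451.
Check: Δ(0,0)·S0 + B(0,0) = 56.3584 = V0.

(0,0): Delta=-0.9811 Bond=166.2451
(1,0): Delta=-1.0611 Bond=187.3853
(1,1): Delta=-0.9616 Bond=178.4269
V0=56.3584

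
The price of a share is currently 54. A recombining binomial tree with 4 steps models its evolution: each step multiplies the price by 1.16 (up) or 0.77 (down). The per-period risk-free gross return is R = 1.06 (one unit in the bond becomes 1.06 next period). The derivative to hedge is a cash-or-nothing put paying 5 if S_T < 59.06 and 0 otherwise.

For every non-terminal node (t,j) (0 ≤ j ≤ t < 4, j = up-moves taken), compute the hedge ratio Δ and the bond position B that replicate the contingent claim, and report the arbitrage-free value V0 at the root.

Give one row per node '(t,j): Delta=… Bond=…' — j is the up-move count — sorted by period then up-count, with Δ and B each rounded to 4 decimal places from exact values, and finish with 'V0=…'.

No-arbitrage ⇒ martingale measure with p* = (R−d)/(u−d) = 0.7436.
Terminal payoffs: V(4,0)=5.0000, V(4,1)=5.0000, V(4,2)=5.0000, V(4,3)=0.0000, V(4,4)=0.0000
Node (3,0) S=24.6528: V=(p*·5.0000+(1−p*)·5.0000)/1.06=4.7170; Δ=(5.0000−5.0000)/(28.5972−18.9826)=0.0000; B=V−Δ·S=4.7170
Node (3,1) S=37.1393: V=(p*·5.0000+(1−p*)·5.0000)/1.06=4.7170; Δ=(5.0000−5.0000)/(43.0815−28.5972)=0.0000; B=V−Δ·S=4.7170
Node (3,2) S=55.9500: V=(p*·0.0000+(1−p*)·5.0000)/1.06=1.2095; Δ=(0.0000−5.0000)/(64.9021−43.0815)=-0.2291; B=V−Δ·S=14.0300
Node (3,3) S=84.2884: V=(p*·0.0000+(1−p*)·0.0000)/1.06=0.0000; Δ=(0.0000−0.0000)/(97.7745−64.9021)=0.0000; B=V−Δ·S=0.0000
Node (2,0) S=32.0166: V=(p*·4.7170+(1−p*)·4.7170)/1.06=4.4500; Δ=(4.7170−4.7170)/(37.1393−24.6528)=0.0000; B=V−Δ·S=4.4500
Node (2,1) S=48.2328: V=(p*·1.2095+(1−p*)·4.7170)/1.06=1.9895; Δ=(1.2095−4.7170)/(55.9500−37.1393)=-0.1865; B=V−Δ·S=10.9831
Node (2,2) S=72.6624: V=(p*·0.0000+(1−p*)·1.2095)/1.06=0.2926; Δ=(0.0000−1.2095)/(84.2884−55.9500)=-0.0427; B=V−Δ·S=3.3938
Node (1,0) S=41.5800: V=(p*·1.9895+(1−p*)·4.4500)/1.06=2.4720; Δ=(1.9895−4.4500)/(48.2328−32.0166)=-0.1517; B=V−Δ·S=8.7810
Node (1,1) S=62.6400: V=(p*·0.2926+(1−p*)·1.9895)/1.06=0.6865; Δ=(0.2926−1.9895)/(72.6624−48.2328)=-0.0695; B=V−Δ·S=5.0375
Node (0,0) S=54.0000: V=(p*·0.6865+(1−p*)·2.4720)/1.06=1.0795; Δ=(0.6865−2.4720)/(62.6400−41.5800)=-0.0848; B=V−Δ·S=5.6579
The time-0 hedge costs 1.0795, which is the no-arbitrage price.

(0,0): Delta=-0.0848 Bond=5.6579
(1,0): Delta=-0.1517 Bond=8.7810
(1,1): Delta=-0.0695 Bond=5.0375
(2,0): Delta=0.0000 Bond=4.4500
(2,1): Delta=-0.1865 Bond=10.9831
(2,2): Delta=-0.0427 Bond=3.3938
(3,0): Delta=0.0000 Bond=4.7170
(3,1): Delta=0.0000 Bond=4.7170
(3,2): Delta=-0.2291 Bond=14.0300
(3,3): Delta=0.0000 Bond=0.0000
V0=1.0795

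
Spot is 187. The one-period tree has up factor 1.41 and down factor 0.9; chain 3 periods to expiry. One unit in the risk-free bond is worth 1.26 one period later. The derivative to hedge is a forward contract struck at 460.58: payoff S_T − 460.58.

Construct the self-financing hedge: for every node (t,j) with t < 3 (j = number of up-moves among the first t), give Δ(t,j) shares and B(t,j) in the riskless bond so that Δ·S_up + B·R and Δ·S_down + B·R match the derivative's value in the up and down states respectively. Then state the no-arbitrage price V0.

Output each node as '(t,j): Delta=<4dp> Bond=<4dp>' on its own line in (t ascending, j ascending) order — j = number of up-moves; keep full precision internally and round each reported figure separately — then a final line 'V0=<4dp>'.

(0,0): Delta=1.0000 Bond=-230.2467
(1,0): Delta=1.0000 Bond=-290.1109
(1,1): Delta=1.0000 Bond=-290.1109
(2,0): Delta=1.0000 Bond=-365.5397
(2,1): Delta=1.0000 Bond=-365.5397
(2,2): Delta=1.0000 Bond=-365.5397
V0=-43.2467

Risk-neutral probability p* = (R−d)/(u−d) = (1.26−0.9)/(1.41−0.9) = 0.7059.
Terminal payoffs: V(3,0)=-324.2570, V(3,1)=-247.0073, V(3,2)=-125.9828, V(3,3)=63.6223
(2,0): S=151.4700. Δ = (V_up−V_dn)/(S_up−S_dn) = (-247.0073−-324.2570)/(213.5727−136.3230) = 1.0000. V = [p*·-247.0073 + (1−p*)·-324.2570]/1.26 = -214.0697. B = V − Δ·S = -365.5397.
(2,1): S=237.3030. Δ = (V_up−V_dn)/(S_up−S_dn) = (-125.9828−-247.0073)/(334.5972−213.5727) = 1.0000. V = [p*·-125.9828 + (1−p*)·-247.0073]/1.26 = -128.2367. B = V − Δ·S = -365.5397.
(2,2): S=371.7747. Δ = (V_up−V_dn)/(S_up−S_dn) = (63.6223−-125.9828)/(524.2023−334.5972) = 1.0000. V = [p*·63.6223 + (1−p*)·-125.9828]/1.26 = 6.2350. B = V − Δ·S = -365.5397.
(1,0): S=168.3000. Δ = (V_up−V_dn)/(S_up−S_dn) = (-128.2367−-214.0697)/(237.3030−151.4700) = 1.0000. V = [p*·-128.2367 + (1−p*)·-214.0697]/1.26 = -121.8109. B = V − Δ·S = -290.1109.
(1,1): S=263.6700. Δ = (V_up−V_dn)/(S_up−S_dn) = (6.2350−-128.2367)/(371.7747−237.3030) = 1.0000. V = [p*·6.2350 + (1−p*)·-128.2367]/1.26 = -26.4409. B = V − Δ·S = -290.1109.
(0,0): S=187.0000. Δ = (V_up−V_dn)/(S_up−S_dn) = (-26.4409−-121.8109)/(263.6700−168.3000) = 1.0000. V = [p*·-26.4409 + (1−p*)·-121.8109]/1.26 = -43.2467. B = V − Δ·S = -230.2467.
The time-0 hedge costs -43.2467, which is the no-arbitrage price.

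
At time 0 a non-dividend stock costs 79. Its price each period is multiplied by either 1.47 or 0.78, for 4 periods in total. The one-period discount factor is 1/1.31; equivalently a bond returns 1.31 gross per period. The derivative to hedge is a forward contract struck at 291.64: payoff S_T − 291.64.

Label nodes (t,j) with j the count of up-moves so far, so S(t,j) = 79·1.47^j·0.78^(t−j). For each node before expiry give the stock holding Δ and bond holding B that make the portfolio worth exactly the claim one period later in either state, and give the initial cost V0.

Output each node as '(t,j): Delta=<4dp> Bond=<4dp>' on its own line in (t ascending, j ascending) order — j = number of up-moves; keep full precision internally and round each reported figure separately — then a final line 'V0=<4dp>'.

(0,0): Delta=1.0000 Bond=-99.0289
(1,0): Delta=1.0000 Bond=-129.7278
(1,1): Delta=1.0000 Bond=-129.7278
(2,0): Delta=1.0000 Bond=-169.9435
(2,1): Delta=1.0000 Bond=-169.9435
(2,2): Delta=1.0000 Bond=-169.9435
(3,0): Delta=1.0000 Bond=-222.6260
(3,1): Delta=1.0000 Bond=-222.6260
(3,2): Delta=1.0000 Bond=-222.6260
(3,3): Delta=1.0000 Bond=-222.6260
V0=-20.0289

The replicating-portfolio and risk-neutral prices coincide; use p* = (1.31−0.78)/(1.47−0.78) = 0.7681 for the latter.
At expiry t=4: V(4,0)=-262.3981, V(4,1)=-236.5303, V(4,2)=-187.7794, V(4,3)=-95.9027, V(4,4)=77.2496
  t=3,j=0: stock 37.4896 → up 55.1097 (V=-236.5303), down 29.2419 (V=-262.3981). Price -185.1363; hedge Δ=1.0000, bond B=-222.6260.
  t=3,j=1: stock 70.6535 → up 103.8606 (V=-187.7794), down 55.1097 (V=-236.5303). Price -151.9725; hedge Δ=1.0000, bond B=-222.6260.
  t=3,j=2: stock 133.1547 → up 195.7373 (V=-95.9027), down 103.8606 (V=-187.7794). Price -89.4713; hedge Δ=1.0000, bond B=-222.6260.
  t=3,j=3: stock 250.9453 → up 368.8896 (V=77.2496), down 195.7373 (V=-95.9027). Price 28.3194; hedge Δ=1.0000, bond B=-222.6260.
  t=2,j=0: stock 48.0636 → up 70.6535 (V=-151.9725), down 37.4896 (V=-185.1363). Price -121.8799; hedge Δ=1.0000, bond B=-169.9435.
  t=2,j=1: stock 90.5814 → up 133.1547 (V=-89.4713), down 70.6535 (V=-151.9725). Price -79.3621; hedge Δ=1.0000, bond B=-169.9435.
  t=2,j=2: stock 170.7111 → up 250.9453 (V=28.3194), down 133.1547 (V=-89.4713). Price 0.7676; hedge Δ=1.0000, bond B=-169.9435.
  t=1,j=0: stock 61.6200 → up 90.5814 (V=-79.3621), down 48.0636 (V=-121.8799). Price -68.1078; hedge Δ=1.0000, bond B=-129.7278.
  t=1,j=1: stock 116.1300 → up 170.7111 (V=0.7676), down 90.5814 (V=-79.3621). Price -13.5978; hedge Δ=1.0000, bond B=-129.7278.
  t=0,j=0: stock 79.0000 → up 116.1300 (V=-13.5978), down 61.6200 (V=-68.1078). Price -20.0289; hedge Δ=1.0000, bond B=-99.0289.
Check: Δ(0,0)·S0 + B(0,0) = -20.0289 = V0.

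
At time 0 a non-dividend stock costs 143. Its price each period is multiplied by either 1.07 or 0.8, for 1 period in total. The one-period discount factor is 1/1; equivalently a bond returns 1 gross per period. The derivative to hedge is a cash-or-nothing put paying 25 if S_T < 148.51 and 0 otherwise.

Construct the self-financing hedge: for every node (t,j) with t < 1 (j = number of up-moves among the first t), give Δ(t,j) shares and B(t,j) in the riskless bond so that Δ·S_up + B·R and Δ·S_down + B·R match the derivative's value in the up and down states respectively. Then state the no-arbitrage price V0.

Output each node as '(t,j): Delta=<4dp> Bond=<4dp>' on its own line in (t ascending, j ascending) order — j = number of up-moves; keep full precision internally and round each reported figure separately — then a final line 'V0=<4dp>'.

The replicating-portfolio and risk-neutral prices coincide; use p* = (1−0.8)/(1.07−0.8) = 0.7407 for the latter.
Payoff layer (t=1): V(1,0)=25.0000, V(1,1)=0.0000
Node (0,0) S=143.0000: V=(p*·0.0000+(1−p*)·25.0000)/1=6.4815; Δ=(0.0000−25.0000)/(153.0100−114.4000)=-0.6475; B=V−Δ·S=99.0741
Self-financing check: at every node Δ·S+B equals the discounted successor values.

(0,0): Delta=-0.6475 Bond=99.0741
V0=6.4815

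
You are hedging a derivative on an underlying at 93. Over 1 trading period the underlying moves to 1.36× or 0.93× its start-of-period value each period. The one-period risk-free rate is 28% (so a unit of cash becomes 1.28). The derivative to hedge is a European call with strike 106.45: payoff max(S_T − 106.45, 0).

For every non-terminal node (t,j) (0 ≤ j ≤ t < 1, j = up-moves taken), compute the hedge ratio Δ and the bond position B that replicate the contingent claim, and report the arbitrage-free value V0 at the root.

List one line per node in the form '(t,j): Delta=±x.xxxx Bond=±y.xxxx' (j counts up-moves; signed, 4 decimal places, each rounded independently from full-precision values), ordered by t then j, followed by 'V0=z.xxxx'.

(0,0): Delta=0.5009 Bond=-33.8443
V0=12.7371

Risk-neutral probability p* = (R−d)/(u−d) = (1.28−0.93)/(1.36−0.93) = 0.8140.
Terminal values V(1,·): V(1,0)=0.0000, V(1,1)=20.0300
Node (0,0) S=93.0000: V=(p*·20.0300+(1−p*)·0.0000)/1.28=12.7371; Δ=(20.0300−0.0000)/(126.4800−86.4900)=0.5009; B=V−Δ·S=-33.8443
Each (Δ,B) replicates both successor values, so the strategy is self-financing and V0 is arbitrage-free.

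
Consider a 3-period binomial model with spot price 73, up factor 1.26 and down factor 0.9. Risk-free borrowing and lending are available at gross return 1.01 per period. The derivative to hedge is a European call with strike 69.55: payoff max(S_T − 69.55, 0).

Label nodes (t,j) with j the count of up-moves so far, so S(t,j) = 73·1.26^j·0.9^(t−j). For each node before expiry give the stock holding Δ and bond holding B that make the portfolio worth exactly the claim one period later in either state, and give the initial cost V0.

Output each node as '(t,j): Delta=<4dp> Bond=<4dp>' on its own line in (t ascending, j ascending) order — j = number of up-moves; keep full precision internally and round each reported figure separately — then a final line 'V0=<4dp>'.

Since d<R<u, set p* = (R−d)/(u−d) = 0.3056; price each node as the discounted p*-expectation of its children.
Terminal payoffs: V(3,0)=0.0000, V(3,1)=4.9538, V(3,2)=34.7553, V(3,3)=76.4774
(2,0): S=59.1300. Δ = (V_up−V_dn)/(S_up−S_dn) = (4.9538−0.0000)/(74.5038−53.2170) = 0.2327. V = [p*·4.9538 + (1−p*)·0.0000]/1.01 = 1.4987. B = V − Δ·S = -12.2619.
(2,1): S=82.7820. Δ = (V_up−V_dn)/(S_up−S_dn) = (34.7553−4.9538)/(104.3053−74.5038) = 1.0000. V = [p*·34.7553 + (1−p*)·4.9538]/1.01 = 13.9206. B = V − Δ·S = -68.8614.
(2,2): S=115.8948. Δ = (V_up−V_dn)/(S_up−S_dn) = (76.4774−34.7553)/(146.0274−104.3053) = 1.0000. V = [p*·76.4774 + (1−p*)·34.7553]/1.01 = 47.0334. B = V − Δ·S = -68.8614.
(1,0): S=65.7000. Δ = (V_up−V_dn)/(S_up−S_dn) = (13.9206−1.4987)/(82.7820−59.1300) = 0.5252. V = [p*·13.9206 + (1−p*)·1.4987]/1.01 = 5.2418. B = V − Δ·S = -29.2635.
(1,1): S=91.9800. Δ = (V_up−V_dn)/(S_up−S_dn) = (47.0334−13.9206)/(115.8948−82.7820) = 1.0000. V = [p*·47.0334 + (1−p*)·13.9206]/1.01 = 23.8004. B = V − Δ·S = -68.1796.
(0,0): S=73.0000. Δ = (V_up−V_dn)/(S_up−S_dn) = (23.8004−5.2418)/(91.9800−65.7000) = 0.7062. V = [p*·23.8004 + (1−p*)·5.2418]/1.01 = 10.8045. B = V − Δ·S = -40.7471.
The time-0 hedge costs 10.8045, which is the no-arbitrage price.

(0,0): Delta=0.7062 Bond=-40.7471
(1,0): Delta=0.5252 Bond=-29.2635
(1,1): Delta=1.0000 Bond=-68.1796
(2,0): Delta=0.2327 Bond=-12.2619
(2,1): Delta=1.0000 Bond=-68.8614
(2,2): Delta=1.0000 Bond=-68.8614
V0=10.8045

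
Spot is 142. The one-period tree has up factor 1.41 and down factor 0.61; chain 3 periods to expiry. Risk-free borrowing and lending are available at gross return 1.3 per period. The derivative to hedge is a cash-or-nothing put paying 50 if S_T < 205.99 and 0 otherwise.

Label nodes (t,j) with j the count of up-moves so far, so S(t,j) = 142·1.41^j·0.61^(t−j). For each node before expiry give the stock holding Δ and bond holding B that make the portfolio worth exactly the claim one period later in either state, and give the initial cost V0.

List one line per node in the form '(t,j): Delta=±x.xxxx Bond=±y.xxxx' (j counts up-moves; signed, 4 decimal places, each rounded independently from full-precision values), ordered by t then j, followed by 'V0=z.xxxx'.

The replicating-portfolio and risk-neutral prices coincide; use p* = (1.3−0.61)/(1.41−0.61) = 0.8625 for the latter.
Payoff layer (t=3): V(3,0)=50.0000, V(3,1)=50.0000, V(3,2)=50.0000, V(3,3)=0.0000
(2,0): S=52.8382. Δ = (V_up−V_dn)/(S_up−S_dn) = (50.0000−50.0000)/(74.5019−32.2313) = 0.0000. V = [p*·50.0000 + (1−p*)·50.0000]/1.3 = 38.4615. B = V − Δ·S = 38.4615.
(2,1): S=122.1342. Δ = (V_up−V_dn)/(S_up−S_dn) = (50.0000−50.0000)/(172.2092−74.5019) = 0.0000. V = [p*·50.0000 + (1−p*)·50.0000]/1.3 = 38.4615. B = V − Δ·S = 38.4615.
(2,2): S=282.3102. Δ = (V_up−V_dn)/(S_up−S_dn) = (0.0000−50.0000)/(398.0574−172.2092) = -0.2214. V = [p*·0.0000 + (1−p*)·50.0000]/1.3 = 5.2885. B = V − Δ·S = 67.7885.
(1,0): S=86.6200. Δ = (V_up−V_dn)/(S_up−S_dn) = (38.4615−38.4615)/(122.1342−52.8382) = 0.0000. V = [p*·38.4615 + (1−p*)·38.4615]/1.3 = 29.5858. B = V − Δ·S = 29.5858.
(1,1): S=200.2200. Δ = (V_up−V_dn)/(S_up−S_dn) = (5.2885−38.4615)/(282.3102−122.1342) = -0.2071. V = [p*·5.2885 + (1−p*)·38.4615]/1.3 = 7.5767. B = V − Δ·S = 49.0431.
(0,0): S=142.0000. Δ = (V_up−V_dn)/(S_up−S_dn) = (7.5767−29.5858)/(200.2200−86.6200) = -0.1937. V = [p*·7.5767 + (1−p*)·29.5858]/1.3 = 8.1561. B = V − Δ·S = 35.6675.
The time-0 hedge costs 8.1561, which is the no-arbitrage price.

(0,0): Delta=-0.1937 Bond=35.6675
(1,0): Delta=0.0000 Bond=29.5858
(1,1): Delta=-0.2071 Bond=49.0431
(2,0): Delta=0.0000 Bond=38.4615
(2,1): Delta=0.0000 Bond=38.4615
(2,2): Delta=-0.2214 Bond=67.7885
V0=8.1561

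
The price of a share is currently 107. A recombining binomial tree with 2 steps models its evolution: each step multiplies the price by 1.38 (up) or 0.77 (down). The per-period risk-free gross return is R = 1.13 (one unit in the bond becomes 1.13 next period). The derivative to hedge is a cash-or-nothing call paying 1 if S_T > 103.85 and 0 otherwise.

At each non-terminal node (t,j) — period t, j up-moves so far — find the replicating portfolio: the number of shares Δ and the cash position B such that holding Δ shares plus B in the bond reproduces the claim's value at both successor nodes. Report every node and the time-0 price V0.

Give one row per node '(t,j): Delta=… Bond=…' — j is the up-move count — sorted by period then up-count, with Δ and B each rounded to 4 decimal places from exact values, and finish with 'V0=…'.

(0,0): Delta=0.0056 Bond=0.0570
(1,0): Delta=0.0199 Bond=-1.1171
(1,1): Delta=0.0000 Bond=0.8850
V0=0.6516

Since d<R<u, set p* = (R−d)/(u−d) = 0.5902; price each node as the discounted p*-expectation of its children.
Payoff layer (t=2): V(2,0)=0.0000, V(2,1)=1.0000, V(2,2)=1.0000
Node (1,0) S=82.3900: V=(p*·1.0000+(1−p*)·0.0000)/1.13=0.5223; Δ=(1.0000−0.0000)/(113.6982−63.4403)=0.0199; B=V−Δ·S=-1.1171
Node (1,1) S=147.6600: V=(p*·1.0000+(1−p*)·1.0000)/1.13=0.8850; Δ=(1.0000−1.0000)/(203.7708−113.6982)=0.0000; B=V−Δ·S=0.8850
Node (0,0) S=107.0000: V=(p*·0.8850+(1−p*)·0.5223)/1.13=0.6516; Δ=(0.8850−0.5223)/(147.6600−82.3900)=0.0056; B=V−Δ·S=0.0570
Root portfolio cost Δ·107+B reproduces V0=0.6516.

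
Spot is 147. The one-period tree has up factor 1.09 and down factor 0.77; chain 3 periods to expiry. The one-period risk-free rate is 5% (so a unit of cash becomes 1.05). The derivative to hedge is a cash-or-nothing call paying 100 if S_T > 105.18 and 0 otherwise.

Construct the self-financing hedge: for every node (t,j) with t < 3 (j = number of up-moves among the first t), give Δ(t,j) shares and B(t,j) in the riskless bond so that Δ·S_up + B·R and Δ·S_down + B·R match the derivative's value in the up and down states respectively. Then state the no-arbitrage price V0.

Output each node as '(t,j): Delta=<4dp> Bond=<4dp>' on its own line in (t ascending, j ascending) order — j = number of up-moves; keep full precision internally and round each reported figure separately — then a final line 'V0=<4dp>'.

(0,0): Delta=0.4218 Bond=20.6680
(1,0): Delta=2.3007 Bond=-190.9722
(1,1): Delta=0.2322 Bond=52.0833
(2,0): Delta=0.0000 Bond=0.0000
(2,1): Delta=2.5329 Bond=-229.1667
(2,2): Delta=0.0000 Bond=95.2381
V0=82.6720

No-arbitrage ⇒ martingale measure with p* = (R−d)/(u−d) = 0.8750.
Terminal payoffs: V(3,0)=0.0000, V(3,1)=0.0000, V(3,2)=100.0000, V(3,3)=100.0000
Node (2,0) S=87.1563: V=(p*·0.0000+(1−p*)·0.0000)/1.05=0.0000; Δ=(0.0000−0.0000)/(95.0004−67.1104)=0.0000; B=V−Δ·S=0.0000
Node (2,1) S=123.3771: V=(p*·100.0000+(1−p*)·0.0000)/1.05=83.3333; Δ=(100.0000−0.0000)/(134.4810−95.0004)=2.5329; B=V−Δ·S=-229.1667
Node (2,2) S=174.6507: V=(p*·100.0000+(1−p*)·100.0000)/1.05=95.2381; Δ=(100.0000−100.0000)/(190.3693−134.4810)=0.0000; B=V−Δ·S=95.2381
Node (1,0) S=113.1900: V=(p*·83.3333+(1−p*)·0.0000)/1.05=69.4444; Δ=(83.3333−0.0000)/(123.3771−87.1563)=2.3007; B=V−Δ·S=-190.9722
Node (1,1) S=160.2300: V=(p*·95.2381+(1−p*)·83.3333)/1.05=89.2857; Δ=(95.2381−83.3333)/(174.6507−123.3771)=0.2322; B=V−Δ·S=52.0833
Node (0,0) S=147.0000: V=(p*·89.2857+(1−p*)·69.4444)/1.05=82.6720; Δ=(89.2857−69.4444)/(160.2300−113.1900)=0.4218; B=V−Δ·S=20.6680
Check: Δ(0,0)·S0 + B(0,0) = 82.6720 = V0.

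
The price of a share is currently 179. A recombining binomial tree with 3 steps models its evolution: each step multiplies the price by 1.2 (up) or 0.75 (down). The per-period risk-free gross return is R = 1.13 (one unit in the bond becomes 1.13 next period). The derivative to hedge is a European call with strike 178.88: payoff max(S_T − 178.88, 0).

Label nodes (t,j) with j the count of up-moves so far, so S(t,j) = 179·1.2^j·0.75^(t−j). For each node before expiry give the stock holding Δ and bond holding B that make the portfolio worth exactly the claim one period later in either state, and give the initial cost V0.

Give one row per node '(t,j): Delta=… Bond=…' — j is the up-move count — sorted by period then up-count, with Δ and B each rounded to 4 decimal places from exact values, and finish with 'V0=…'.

Under the risk-neutral measure, an up-move has probability p* = (R−d)/(u−d) = 0.8444 and values discount at R = 1.13.
Terminal payoffs: V(3,0)=0.0000, V(3,1)=0.0000, V(3,2)=14.4400, V(3,3)=130.4320
  t=2,j=0: stock 100.6875 → up 120.8250 (V=0.0000), down 75.5156 (V=0.0000). Price 0.0000; hedge Δ=0.0000, bond B=0.0000.
  t=2,j=1: stock 161.1000 → up 193.3200 (V=14.4400), down 120.8250 (V=0.0000). Price 10.7910; hedge Δ=0.1992, bond B=-21.2979.
  t=2,j=2: stock 257.7600 → up 309.3120 (V=130.4320), down 193.3200 (V=14.4400). Price 99.4591; hedge Δ=1.0000, bond B=-158.3009.
  t=1,j=0: stock 134.2500 → up 161.1000 (V=10.7910), down 100.6875 (V=0.0000). Price 8.0640; hedge Δ=0.1786, bond B=-15.9159.
  t=1,j=1: stock 214.8000 → up 257.7600 (V=99.4591), down 161.1000 (V=10.7910). Price 75.8109; hedge Δ=0.9173, bond B=-121.2295.
  t=0,j=0: stock 179.0000 → up 214.8000 (V=75.8109), down 134.2500 (V=8.0640). Price 57.7633; hedge Δ=0.8411, bond B=-92.7853.
Each (Δ,B) replicates both successor values, so the strategy is self-financing and V0 is arbitrage-free.

(0,0): Delta=0.8411 Bond=-92.7853
(1,0): Delta=0.1786 Bond=-15.9159
(1,1): Delta=0.9173 Bond=-121.2295
(2,0): Delta=0.0000 Bond=0.0000
(2,1): Delta=0.1992 Bond=-21.2979
(2,2): Delta=1.0000 Bond=-158.3009
V0=57.7633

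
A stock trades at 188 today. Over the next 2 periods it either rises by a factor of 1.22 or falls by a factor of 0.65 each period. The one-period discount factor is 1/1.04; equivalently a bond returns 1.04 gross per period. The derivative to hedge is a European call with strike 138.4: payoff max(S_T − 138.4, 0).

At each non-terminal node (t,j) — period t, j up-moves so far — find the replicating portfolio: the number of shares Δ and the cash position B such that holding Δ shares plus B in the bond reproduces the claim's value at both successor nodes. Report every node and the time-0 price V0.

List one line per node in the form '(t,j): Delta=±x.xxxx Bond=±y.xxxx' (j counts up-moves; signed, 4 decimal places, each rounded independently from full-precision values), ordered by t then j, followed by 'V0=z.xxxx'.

Since d<R<u, set p* = (R−d)/(u−d) = 0.6842; price each node as the discounted p*-expectation of its children.
Terminal values V(2,·): V(2,0)=0.0000, V(2,1)=10.6840, V(2,2)=141.4192
(1,0): S=122.2000. Δ = (V_up−V_dn)/(S_up−S_dn) = (10.6840−0.0000)/(149.0840−79.4300) = 0.1534. V = [p*·10.6840 + (1−p*)·0.0000]/1.04 = 7.0289. B = V − Δ·S = -11.7149.
(1,1): S=229.3600. Δ = (V_up−V_dn)/(S_up−S_dn) = (141.4192−10.6840)/(279.8192−149.0840) = 1.0000. V = [p*·141.4192 + (1−p*)·10.6840]/1.04 = 96.2831. B = V − Δ·S = -133.0769.
(0,0): S=188.0000. Δ = (V_up−V_dn)/(S_up−S_dn) = (96.2831−7.0289)/(229.3600−122.2000) = 0.8329. V = [p*·96.2831 + (1−p*)·7.0289]/1.04 = 65.4784. B = V − Δ·S = -91.1078.
The time-0 hedge costs 65.4784, which is the no-arbitrage price.

(0,0): Delta=0.8329 Bond=-91.1078
(1,0): Delta=0.1534 Bond=-11.7149
(1,1): Delta=1.0000 Bond=-133.0769
V0=65.4784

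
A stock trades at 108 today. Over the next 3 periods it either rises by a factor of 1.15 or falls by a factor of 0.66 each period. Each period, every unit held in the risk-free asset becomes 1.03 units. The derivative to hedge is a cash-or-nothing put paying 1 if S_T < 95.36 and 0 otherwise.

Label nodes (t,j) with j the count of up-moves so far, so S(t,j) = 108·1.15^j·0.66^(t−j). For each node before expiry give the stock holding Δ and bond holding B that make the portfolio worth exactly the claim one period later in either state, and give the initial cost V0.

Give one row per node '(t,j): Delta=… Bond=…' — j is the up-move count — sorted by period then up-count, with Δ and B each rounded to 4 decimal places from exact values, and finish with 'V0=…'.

Since d<R<u, set p* = (R−d)/(u−d) = 0.7551; price each node as the discounted p*-expectation of its children.
Terminal values V(3,·): V(3,0)=1.0000, V(3,1)=1.0000, V(3,2)=1.0000, V(3,3)=0.0000
  t=2,j=0: stock 47.0448 → up 54.1015 (V=1.0000), down 31.0496 (V=1.0000). Price 0.9709; hedge Δ=0.0000, bond B=0.9709.
  t=2,j=1: stock 81.9720 → up 94.2678 (V=1.0000), down 54.1015 (V=1.0000). Price 0.9709; hedge Δ=0.0000, bond B=0.9709.
  t=2,j=2: stock 142.8300 → up 164.2545 (V=0.0000), down 94.2678 (V=1.0000). Price 0.2378; hedge Δ=-0.0143, bond B=2.2786.
  t=1,j=0: stock 71.2800 → up 81.9720 (V=0.9709), down 47.0448 (V=0.9709). Price 0.9426; hedge Δ=0.0000, bond B=0.9426.
  t=1,j=1: stock 124.2000 → up 142.8300 (V=0.2378), down 81.9720 (V=0.9709). Price 0.4051; hedge Δ=-0.0120, bond B=1.9013.
  t=0,j=0: stock 108.0000 → up 124.2000 (V=0.4051), down 71.2800 (V=0.9426). Price 0.5211; hedge Δ=-0.0102, bond B=1.6180.
Root portfolio cost Δ·108+B reproduces V0=0.5211.

(0,0): Delta=-0.0102 Bond=1.6180
(1,0): Delta=0.0000 Bond=0.9426
(1,1): Delta=-0.0120 Bond=1.9013
(2,0): Delta=0.0000 Bond=0.9709
(2,1): Delta=0.0000 Bond=0.9709
(2,2): Delta=-0.0143 Bond=2.2786
V0=0.5211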